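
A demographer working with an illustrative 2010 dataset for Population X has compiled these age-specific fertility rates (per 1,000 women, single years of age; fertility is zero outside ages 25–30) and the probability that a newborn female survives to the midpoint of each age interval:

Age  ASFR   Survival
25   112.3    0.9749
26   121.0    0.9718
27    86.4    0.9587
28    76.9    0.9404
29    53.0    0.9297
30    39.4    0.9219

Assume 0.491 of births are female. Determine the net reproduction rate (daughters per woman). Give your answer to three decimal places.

0.230

Proportion female at birth = 0.491.
Per-age-group product (1 × ASFR × survival probability):
  25: 1 × 112.3/1000 × 0.9749 = 0.10948
  26: 1 × 121.0/1000 × 0.9718 = 0.11759
  27: 1 × 86.4/1000 × 0.9587 = 0.08283
  28: 1 × 76.9/1000 × 0.9404 = 0.07232
  29: 1 × 53.0/1000 × 0.9297 = 0.04927
  30: 1 × 39.4/1000 × 0.9219 = 0.03632
Sum = 0.46781
NRR = 0.491 × 0.46781 = 0.22969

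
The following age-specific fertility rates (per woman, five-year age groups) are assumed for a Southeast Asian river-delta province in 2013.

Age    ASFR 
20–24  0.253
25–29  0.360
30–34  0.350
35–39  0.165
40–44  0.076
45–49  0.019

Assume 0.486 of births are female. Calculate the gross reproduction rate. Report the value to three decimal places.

Proportion female at birth = 0.486.
Sum of ASFRs = 0.253 + 0.360 + 0.350 + 0.165 + 0.076 + 0.019 = 1.223
TFR = 5 × 1.223 = 6.115
GRR = 0.486 × 6.115 = 2.97189

2.972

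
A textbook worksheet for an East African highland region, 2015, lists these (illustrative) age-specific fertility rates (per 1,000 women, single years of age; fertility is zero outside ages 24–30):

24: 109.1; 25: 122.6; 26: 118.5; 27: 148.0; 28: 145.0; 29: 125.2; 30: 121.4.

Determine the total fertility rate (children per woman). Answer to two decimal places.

Sum of ASFRs = 109.1 + 122.6 + 118.5 + 148.0 + 145.0 + 125.2 + 121.4 = 889.8
TFR = 889.8 / 1000 = 0.8898

0.89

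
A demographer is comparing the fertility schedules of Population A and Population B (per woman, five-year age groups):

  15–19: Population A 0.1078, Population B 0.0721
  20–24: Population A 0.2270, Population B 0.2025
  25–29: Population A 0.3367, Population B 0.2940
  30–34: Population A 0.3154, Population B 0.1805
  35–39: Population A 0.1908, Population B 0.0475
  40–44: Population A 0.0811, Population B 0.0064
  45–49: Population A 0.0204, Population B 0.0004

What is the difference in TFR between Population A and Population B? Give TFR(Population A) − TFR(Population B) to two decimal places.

2.38

Population A:
  Sum of ASFRs = 0.1078 + 0.2270 + 0.3367 + 0.3154 + 0.1908 + 0.0811 + 0.0204 = 1.2792
  TFR = 5 × 1.2792 = 6.396
Population B:
  Sum of ASFRs = 0.0721 + 0.2025 + 0.2940 + 0.1805 + 0.0475 + 0.0064 + 0.0004 = 0.8034
  TFR = 5 × 0.8034 = 4.017
Difference = 6.396 − 4.017 = 2.379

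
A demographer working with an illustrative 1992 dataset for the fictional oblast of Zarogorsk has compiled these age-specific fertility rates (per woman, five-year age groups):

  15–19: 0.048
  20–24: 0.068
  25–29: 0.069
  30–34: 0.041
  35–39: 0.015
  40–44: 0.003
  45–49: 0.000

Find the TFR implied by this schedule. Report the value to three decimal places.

Sum of ASFRs = 0.048 + 0.068 + 0.069 + 0.041 + 0.015 + 0.003 + 0.000 = 0.244
TFR = 5 × 0.244 = 1.22

1.220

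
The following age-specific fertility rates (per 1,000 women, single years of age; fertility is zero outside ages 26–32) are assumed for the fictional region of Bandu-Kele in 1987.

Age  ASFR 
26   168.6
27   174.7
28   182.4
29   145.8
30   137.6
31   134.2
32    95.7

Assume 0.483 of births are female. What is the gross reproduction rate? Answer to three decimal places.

0.502

Proportion female at birth = 0.483.
Sum of ASFRs = 168.6 + 174.7 + 182.4 + 145.8 + 137.6 + 134.2 + 95.7 = 1039.0
TFR = 1039.0 / 1000 = 1.039
GRR = 0.483 × 1.039 = 0.50184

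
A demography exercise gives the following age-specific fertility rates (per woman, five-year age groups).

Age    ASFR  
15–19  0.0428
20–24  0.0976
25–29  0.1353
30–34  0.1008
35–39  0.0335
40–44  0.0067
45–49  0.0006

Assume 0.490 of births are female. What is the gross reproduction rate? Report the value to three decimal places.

1.022

Proportion female at birth = 0.490.
Sum of ASFRs = 0.0428 + 0.0976 + 0.1353 + 0.1008 + 0.0335 + 0.0067 + 0.0006 = 0.4173
TFR = 5 × 0.4173 = 2.0865
GRR = 0.490 × 2.0865 = 1.02239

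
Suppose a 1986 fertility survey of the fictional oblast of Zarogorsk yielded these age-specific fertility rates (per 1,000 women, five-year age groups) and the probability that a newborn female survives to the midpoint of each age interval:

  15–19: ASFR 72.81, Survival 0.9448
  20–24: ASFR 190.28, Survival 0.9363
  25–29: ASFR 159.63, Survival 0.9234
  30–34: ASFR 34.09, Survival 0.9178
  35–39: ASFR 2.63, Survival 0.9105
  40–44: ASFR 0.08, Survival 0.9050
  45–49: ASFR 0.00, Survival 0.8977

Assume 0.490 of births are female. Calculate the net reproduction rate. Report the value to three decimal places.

1.049

Proportion female at birth = 0.490.
Each age group contributes 5 × ASFR × survival:
  15–19: 5 × 72.81/1000 × 0.9448 = 0.34395
  20–24: 5 × 190.28/1000 × 0.9363 = 0.89080
  25–29: 5 × 159.63/1000 × 0.9234 = 0.73701
  30–34: 5 × 34.09/1000 × 0.9178 = 0.15644
  35–39: 5 × 2.63/1000 × 0.9105 = 0.01197
  40–44: 5 × 0.08/1000 × 0.9050 = 0.00036
  45–49: 5 × 0.00/1000 × 0.8977 = 0.00000
Sum = 2.14053
NRR = 0.490 × 2.14053 = 1.04886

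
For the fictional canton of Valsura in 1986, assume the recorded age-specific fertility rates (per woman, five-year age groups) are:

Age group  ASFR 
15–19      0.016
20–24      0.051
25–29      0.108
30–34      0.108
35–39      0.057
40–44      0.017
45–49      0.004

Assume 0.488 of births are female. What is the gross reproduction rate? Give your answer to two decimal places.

Proportion female at birth = 0.488.
Sum of ASFRs = 0.016 + 0.051 + 0.108 + 0.108 + 0.057 + 0.017 + 0.004 = 0.361
TFR = 5 × 0.361 = 1.805
GRR = 0.488 × 1.805 = 0.88084

0.88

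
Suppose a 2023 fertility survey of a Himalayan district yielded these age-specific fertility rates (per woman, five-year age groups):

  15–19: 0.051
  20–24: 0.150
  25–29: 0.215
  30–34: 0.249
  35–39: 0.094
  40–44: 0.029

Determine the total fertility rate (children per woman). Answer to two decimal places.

Sum of ASFRs = 0.051 + 0.150 + 0.215 + 0.249 + 0.094 + 0.029 = 0.788
TFR = 5 × 0.788 = 3.94

3.94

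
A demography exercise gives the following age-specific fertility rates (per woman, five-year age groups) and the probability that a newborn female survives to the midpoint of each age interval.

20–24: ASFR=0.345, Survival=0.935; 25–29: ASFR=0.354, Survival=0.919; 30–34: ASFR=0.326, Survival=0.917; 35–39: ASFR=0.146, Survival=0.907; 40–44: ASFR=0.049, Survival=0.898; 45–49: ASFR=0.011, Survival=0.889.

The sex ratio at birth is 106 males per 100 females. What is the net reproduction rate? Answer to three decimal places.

Proportion female at birth = 100 / (100 + 106) = 0.48544.
Each age group contributes 5 × ASFR × survival:
  20–24: 5 × 0.345 × 0.935 = 1.61288
  25–29: 5 × 0.354 × 0.919 = 1.62663
  30–34: 5 × 0.326 × 0.917 = 1.49471
  35–39: 5 × 0.146 × 0.907 = 0.66211
  40–44: 5 × 0.049 × 0.898 = 0.22001
  45–49: 5 × 0.011 × 0.889 = 0.04890
Sum = 5.66524
NRR = 0.48544 × 5.66524 = 2.75013
With NRR above 1 the population is above replacement fertility.

2.750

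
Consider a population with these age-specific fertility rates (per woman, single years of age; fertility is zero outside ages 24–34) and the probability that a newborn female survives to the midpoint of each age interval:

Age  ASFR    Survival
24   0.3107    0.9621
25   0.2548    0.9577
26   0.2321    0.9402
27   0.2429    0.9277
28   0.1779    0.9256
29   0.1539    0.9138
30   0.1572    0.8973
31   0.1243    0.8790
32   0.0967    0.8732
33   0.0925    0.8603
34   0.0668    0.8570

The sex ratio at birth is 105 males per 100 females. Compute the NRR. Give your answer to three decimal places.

0.860

Proportion female at birth = 100 / (100 + 105) = 0.48780.
Weighting each age-specific rate by interval width and survival:
  24: 1 × 0.3107 × 0.9621 = 0.29892
  25: 1 × 0.2548 × 0.9577 = 0.24402
  26: 1 × 0.2321 × 0.9402 = 0.21822
  27: 1 × 0.2429 × 0.9277 = 0.22534
  28: 1 × 0.1779 × 0.9256 = 0.16466
  29: 1 × 0.1539 × 0.9138 = 0.14063
  30: 1 × 0.1572 × 0.8973 = 0.14106
  31: 1 × 0.1243 × 0.8790 = 0.10926
  32: 1 × 0.0967 × 0.8732 = 0.08444
  33: 1 × 0.0925 × 0.8603 = 0.07958
  34: 1 × 0.0668 × 0.8570 = 0.05725
Sum = 1.76338
NRR = 0.48780 × 1.76338 = 0.86018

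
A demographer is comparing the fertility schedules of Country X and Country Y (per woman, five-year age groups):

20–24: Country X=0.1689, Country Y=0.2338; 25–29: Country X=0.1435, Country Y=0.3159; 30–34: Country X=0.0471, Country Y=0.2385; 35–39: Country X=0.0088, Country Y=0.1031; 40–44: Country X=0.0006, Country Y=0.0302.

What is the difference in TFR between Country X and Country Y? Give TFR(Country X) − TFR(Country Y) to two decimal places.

Country X:
  Sum of ASFRs = 0.1689 + 0.1435 + 0.0471 + 0.0088 + 0.0006 = 0.3689
  TFR = 5 × 0.3689 = 1.8445
Country Y:
  Sum of ASFRs = 0.2338 + 0.3159 + 0.2385 + 0.1031 + 0.0302 = 0.9215
  TFR = 5 × 0.9215 = 4.6075
Difference = 1.8445 − 4.6075 = -2.763

-2.76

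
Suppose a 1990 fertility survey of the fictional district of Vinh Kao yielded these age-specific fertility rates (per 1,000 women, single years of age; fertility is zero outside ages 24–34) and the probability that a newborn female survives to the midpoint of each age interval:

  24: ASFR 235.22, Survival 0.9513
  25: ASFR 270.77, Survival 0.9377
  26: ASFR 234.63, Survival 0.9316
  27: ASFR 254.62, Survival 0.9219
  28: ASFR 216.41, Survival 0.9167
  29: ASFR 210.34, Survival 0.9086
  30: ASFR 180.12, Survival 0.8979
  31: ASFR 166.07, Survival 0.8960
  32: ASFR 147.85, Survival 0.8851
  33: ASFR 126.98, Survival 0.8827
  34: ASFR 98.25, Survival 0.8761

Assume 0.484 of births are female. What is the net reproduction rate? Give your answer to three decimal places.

Proportion female at birth = 0.484.
Survival-weighted fertility by age (1·fₓ·Sₓ):
  24: 1 × 235.22/1000 × 0.9513 = 0.22376
  25: 1 × 270.77/1000 × 0.9377 = 0.25390
  26: 1 × 234.63/1000 × 0.9316 = 0.21858
  27: 1 × 254.62/1000 × 0.9219 = 0.23473
  28: 1 × 216.41/1000 × 0.9167 = 0.19838
  29: 1 × 210.34/1000 × 0.9086 = 0.19111
  30: 1 × 180.12/1000 × 0.8979 = 0.16173
  31: 1 × 166.07/1000 × 0.8960 = 0.14880
  32: 1 × 147.85/1000 × 0.8851 = 0.13086
  33: 1 × 126.98/1000 × 0.8827 = 0.11209
  34: 1 × 98.25/1000 × 0.8761 = 0.08608
Sum = 1.96002
NRR = 0.484 × 1.96002 = 0.94865

0.949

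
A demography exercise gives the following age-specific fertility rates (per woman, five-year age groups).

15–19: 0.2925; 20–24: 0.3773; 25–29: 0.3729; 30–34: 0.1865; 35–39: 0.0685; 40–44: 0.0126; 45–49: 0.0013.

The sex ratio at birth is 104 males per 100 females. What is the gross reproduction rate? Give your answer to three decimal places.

Proportion female at birth = 100 / (100 + 104) = 0.49020.
Sum of ASFRs = 0.2925 + 0.3773 + 0.3729 + 0.1865 + 0.0685 + 0.0126 + 0.0013 = 1.3116
TFR = 5 × 1.3116 = 6.558
GRR = 0.49020 × 6.558 = 3.21473

3.215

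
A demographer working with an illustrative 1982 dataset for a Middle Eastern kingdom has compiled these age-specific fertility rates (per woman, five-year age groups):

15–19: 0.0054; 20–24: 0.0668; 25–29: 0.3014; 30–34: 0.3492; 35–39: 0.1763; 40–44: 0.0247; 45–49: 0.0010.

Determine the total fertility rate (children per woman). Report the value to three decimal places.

4.624

Sum of ASFRs = 0.0054 + 0.0668 + 0.3014 + 0.3492 + 0.1763 + 0.0247 + 0.0010 = 0.9248
TFR = 5 × 0.9248 = 4.624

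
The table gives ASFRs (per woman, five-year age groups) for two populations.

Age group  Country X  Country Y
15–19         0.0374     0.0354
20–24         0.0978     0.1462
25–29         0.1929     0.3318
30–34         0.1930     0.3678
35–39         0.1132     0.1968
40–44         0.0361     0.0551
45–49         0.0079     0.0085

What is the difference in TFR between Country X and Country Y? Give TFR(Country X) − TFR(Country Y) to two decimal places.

-2.32

Country X:
  Sum of ASFRs = 0.0374 + 0.0978 + 0.1929 + 0.1930 + 0.1132 + 0.0361 + 0.0079 = 0.6783
  TFR = 5 × 0.6783 = 3.3915
Country Y:
  Sum of ASFRs = 0.0354 + 0.1462 + 0.3318 + 0.3678 + 0.1968 + 0.0551 + 0.0085 = 1.1416
  TFR = 5 × 1.1416 = 5.708
Difference = 3.3915 − 5.708 = -2.3165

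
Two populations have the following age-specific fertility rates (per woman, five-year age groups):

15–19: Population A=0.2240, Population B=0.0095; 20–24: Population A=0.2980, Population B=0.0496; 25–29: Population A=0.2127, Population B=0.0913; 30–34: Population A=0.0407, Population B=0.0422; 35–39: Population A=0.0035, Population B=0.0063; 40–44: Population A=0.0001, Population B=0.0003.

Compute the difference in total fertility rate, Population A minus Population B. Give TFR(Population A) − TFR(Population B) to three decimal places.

Population A:
  Sum of ASFRs = 0.2240 + 0.2980 + 0.2127 + 0.0407 + 0.0035 + 0.0001 = 0.7790
  TFR = 5 × 0.7790 = 3.895
Population B:
  Sum of ASFRs = 0.0095 + 0.0496 + 0.0913 + 0.0422 + 0.0063 + 0.0003 = 0.1992
  TFR = 5 × 0.1992 = 0.996
Difference = 3.895 − 0.996 = 2.899

2.899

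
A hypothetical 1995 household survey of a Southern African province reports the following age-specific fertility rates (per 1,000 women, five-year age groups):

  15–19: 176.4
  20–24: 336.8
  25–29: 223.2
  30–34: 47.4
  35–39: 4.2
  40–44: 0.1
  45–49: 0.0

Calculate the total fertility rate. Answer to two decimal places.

3.94

Sum of ASFRs = 176.4 + 336.8 + 223.2 + 47.4 + 4.2 + 0.1 + 0.0 = 788.1
TFR = 5 × 788.1 / 1000 = 3.9405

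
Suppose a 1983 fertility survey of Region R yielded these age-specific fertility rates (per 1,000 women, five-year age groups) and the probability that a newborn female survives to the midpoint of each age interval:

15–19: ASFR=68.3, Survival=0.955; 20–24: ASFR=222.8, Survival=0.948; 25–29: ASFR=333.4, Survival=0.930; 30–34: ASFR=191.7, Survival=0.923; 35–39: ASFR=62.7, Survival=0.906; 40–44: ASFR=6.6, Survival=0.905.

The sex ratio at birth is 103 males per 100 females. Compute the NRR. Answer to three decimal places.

2.035

Proportion female at birth = 100 / (100 + 103) = 0.49261.
Survival-weighted fertility by age (5·fₓ·Sₓ):
  15–19: 5 × 68.3/1000 × 0.955 = 0.32613
  20–24: 5 × 222.8/1000 × 0.948 = 1.05607
  25–29: 5 × 333.4/1000 × 0.930 = 1.55031
  30–34: 5 × 191.7/1000 × 0.923 = 0.88470
  35–39: 5 × 62.7/1000 × 0.906 = 0.28403
  40–44: 5 × 6.6/1000 × 0.905 = 0.02987
Sum = 4.13111
NRR = 0.49261 × 4.13111 = 2.03503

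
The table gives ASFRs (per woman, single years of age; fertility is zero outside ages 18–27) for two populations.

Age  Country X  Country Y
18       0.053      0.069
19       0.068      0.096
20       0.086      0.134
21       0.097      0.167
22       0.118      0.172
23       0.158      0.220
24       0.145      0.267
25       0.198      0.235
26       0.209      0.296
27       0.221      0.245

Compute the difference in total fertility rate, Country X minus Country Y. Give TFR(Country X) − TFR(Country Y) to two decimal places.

-0.55

Country X:
  Sum of ASFRs = 0.053 + 0.068 + 0.086 + 0.097 + 0.118 + 0.158 + 0.145 + 0.198 + 0.209 + 0.221 = 1.353
  TFR = 1.353
Country Y:
  Sum of ASFRs = 0.069 + 0.096 + 0.134 + 0.167 + 0.172 + 0.220 + 0.267 + 0.235 + 0.296 + 0.245 = 1.901
  TFR = 1.901
Difference = 1.353 − 1.901 = -0.548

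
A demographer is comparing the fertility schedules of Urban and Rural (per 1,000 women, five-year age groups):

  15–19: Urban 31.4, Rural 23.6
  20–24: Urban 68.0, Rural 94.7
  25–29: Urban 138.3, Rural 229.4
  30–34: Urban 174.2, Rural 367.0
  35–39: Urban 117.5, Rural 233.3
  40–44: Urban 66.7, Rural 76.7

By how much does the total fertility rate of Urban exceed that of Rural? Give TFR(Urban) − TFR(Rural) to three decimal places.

Urban:
  Sum of ASFRs = 31.4 + 68.0 + 138.3 + 174.2 + 117.5 + 66.7 = 596.1
  TFR = 5 × 596.1 / 1000 = 2.9805
Rural:
  Sum of ASFRs = 23.6 + 94.7 + 229.4 + 367.0 + 233.3 + 76.7 = 1024.7
  TFR = 5 × 1024.7 / 1000 = 5.1235
Difference = 2.9805 − 5.1235 = -2.143

-2.143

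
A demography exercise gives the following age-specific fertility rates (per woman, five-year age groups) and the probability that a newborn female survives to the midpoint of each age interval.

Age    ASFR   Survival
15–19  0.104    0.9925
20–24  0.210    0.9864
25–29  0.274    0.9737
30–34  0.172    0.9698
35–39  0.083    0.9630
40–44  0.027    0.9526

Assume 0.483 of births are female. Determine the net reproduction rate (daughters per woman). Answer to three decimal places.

Proportion female at birth = 0.483.
Weighting each age-specific rate by interval width and survival:
  15–19: 5 × 0.104 × 0.9925 = 0.51610
  20–24: 5 × 0.210 × 0.9864 = 1.03572
  25–29: 5 × 0.274 × 0.9737 = 1.33397
  30–34: 5 × 0.172 × 0.9698 = 0.83403
  35–39: 5 × 0.083 × 0.9630 = 0.39965
  40–44: 5 × 0.027 × 0.9526 = 0.12860
Sum = 4.24807
NRR = 0.483 × 4.24807 = 2.05182

2.052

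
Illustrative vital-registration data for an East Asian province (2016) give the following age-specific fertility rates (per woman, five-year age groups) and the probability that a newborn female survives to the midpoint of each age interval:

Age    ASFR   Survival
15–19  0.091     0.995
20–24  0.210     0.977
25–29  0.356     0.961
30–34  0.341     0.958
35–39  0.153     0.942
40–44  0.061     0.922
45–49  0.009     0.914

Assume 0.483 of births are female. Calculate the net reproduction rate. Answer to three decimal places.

Proportion female at birth = 0.483.
Each age group contributes 5 × ASFR × survival:
  15–19: 5 × 0.091 × 0.995 = 0.45273
  20–24: 5 × 0.210 × 0.977 = 1.02585
  25–29: 5 × 0.356 × 0.961 = 1.71058
  30–34: 5 × 0.341 × 0.958 = 1.63339
  35–39: 5 × 0.153 × 0.942 = 0.72063
  40–44: 5 × 0.061 × 0.922 = 0.28121
  45–49: 5 × 0.009 × 0.914 = 0.04113
Sum = 5.86552
NRR = 0.483 × 5.86552 = 2.83305

2.833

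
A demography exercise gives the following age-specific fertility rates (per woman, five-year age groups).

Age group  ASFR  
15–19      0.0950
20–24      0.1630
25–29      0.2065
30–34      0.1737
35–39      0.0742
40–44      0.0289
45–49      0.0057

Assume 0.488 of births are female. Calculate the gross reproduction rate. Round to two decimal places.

1.82

Proportion female at birth = 0.488.
Sum of ASFRs = 0.0950 + 0.1630 + 0.2065 + 0.1737 + 0.0742 + 0.0289 + 0.0057 = 0.7470
TFR = 5 × 0.7470 = 3.735
GRR = 0.488 × 3.735 = 1.82268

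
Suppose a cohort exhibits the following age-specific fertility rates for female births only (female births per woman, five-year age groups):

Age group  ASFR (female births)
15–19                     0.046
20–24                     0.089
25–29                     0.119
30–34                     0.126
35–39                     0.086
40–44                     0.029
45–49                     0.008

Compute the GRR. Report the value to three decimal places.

2.515

Sum of female ASFRs = 0.046 + 0.089 + 0.119 + 0.126 + 0.086 + 0.029 + 0.008 = 0.503
GRR = 5 × 0.503 = 2.515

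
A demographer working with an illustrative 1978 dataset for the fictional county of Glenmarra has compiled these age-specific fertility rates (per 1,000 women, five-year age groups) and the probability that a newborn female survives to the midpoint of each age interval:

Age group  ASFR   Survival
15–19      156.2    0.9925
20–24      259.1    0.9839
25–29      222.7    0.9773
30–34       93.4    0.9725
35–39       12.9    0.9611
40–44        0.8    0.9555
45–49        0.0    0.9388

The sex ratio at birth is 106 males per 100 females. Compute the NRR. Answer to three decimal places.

Proportion female at birth = 100 / (100 + 106) = 0.48544.
Weighting each age-specific rate by interval width and survival:
  15–19: 5 × 156.2/1000 × 0.9925 = 0.77514
  20–24: 5 × 259.1/1000 × 0.9839 = 1.27464
  25–29: 5 × 222.7/1000 × 0.9773 = 1.08822
  30–34: 5 × 93.4/1000 × 0.9725 = 0.45416
  35–39: 5 × 12.9/1000 × 0.9611 = 0.06199
  40–44: 5 × 0.8/1000 × 0.9555 = 0.00382
  45–49: 5 × 0.0/1000 × 0.9388 = 0.00000
Sum = 3.65797
NRR = 0.48544 × 3.65797 = 1.77572

1.776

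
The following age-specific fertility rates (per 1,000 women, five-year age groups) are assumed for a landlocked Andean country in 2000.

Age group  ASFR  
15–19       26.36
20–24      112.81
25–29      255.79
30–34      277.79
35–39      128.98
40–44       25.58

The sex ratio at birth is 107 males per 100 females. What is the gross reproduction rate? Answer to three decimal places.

1.998

Proportion female at birth = 100 / (100 + 107) = 0.48309.
Sum of ASFRs = 26.36 + 112.81 + 255.79 + 277.79 + 128.98 + 25.58 = 827.31
TFR = 5 × 827.31 / 1000 = 4.13655
GRR = 0.48309 × 4.13655 = 1.99833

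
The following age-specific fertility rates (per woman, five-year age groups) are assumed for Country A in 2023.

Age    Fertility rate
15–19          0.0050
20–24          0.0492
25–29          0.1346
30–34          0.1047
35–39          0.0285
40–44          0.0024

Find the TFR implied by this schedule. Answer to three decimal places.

1.622

Sum of ASFRs = 0.0050 + 0.0492 + 0.1346 + 0.1047 + 0.0285 + 0.0024 = 0.3244
TFR = 5 × 0.3244 = 1.622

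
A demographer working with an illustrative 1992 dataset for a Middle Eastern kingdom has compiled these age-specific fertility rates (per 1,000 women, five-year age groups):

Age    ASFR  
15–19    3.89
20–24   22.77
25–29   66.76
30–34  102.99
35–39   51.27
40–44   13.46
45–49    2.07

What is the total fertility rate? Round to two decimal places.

1.32

Sum of ASFRs = 3.89 + 22.77 + 66.76 + 102.99 + 51.27 + 13.46 + 2.07 = 263.21
TFR = 5 × 263.21 / 1000 = 1.31605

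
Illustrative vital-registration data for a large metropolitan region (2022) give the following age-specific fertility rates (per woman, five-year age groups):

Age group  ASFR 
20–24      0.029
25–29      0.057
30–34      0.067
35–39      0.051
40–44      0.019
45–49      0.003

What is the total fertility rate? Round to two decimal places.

Sum of ASFRs = 0.029 + 0.057 + 0.067 + 0.051 + 0.019 + 0.003 = 0.226
TFR = 5 × 0.226 = 1.13

1.13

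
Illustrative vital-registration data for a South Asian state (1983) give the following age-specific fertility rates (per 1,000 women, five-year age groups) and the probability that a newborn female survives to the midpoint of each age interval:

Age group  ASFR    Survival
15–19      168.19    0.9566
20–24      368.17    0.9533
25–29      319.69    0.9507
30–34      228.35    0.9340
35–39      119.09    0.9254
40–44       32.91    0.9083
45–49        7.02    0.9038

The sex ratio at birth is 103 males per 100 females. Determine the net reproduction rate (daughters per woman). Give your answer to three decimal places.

Proportion female at birth = 100 / (100 + 103) = 0.49261.
Survival-weighted fertility by age (5·fₓ·Sₓ):
  15–19: 5 × 168.19/1000 × 0.9566 = 0.80445
  20–24: 5 × 368.17/1000 × 0.9533 = 1.75488
  25–29: 5 × 319.69/1000 × 0.9507 = 1.51965
  30–34: 5 × 228.35/1000 × 0.9340 = 1.06639
  35–39: 5 × 119.09/1000 × 0.9254 = 0.55103
  40–44: 5 × 32.91/1000 × 0.9083 = 0.14946
  45–49: 5 × 7.02/1000 × 0.9038 = 0.03172
Sum = 5.87758
NRR = 0.49261 × 5.87758 = 2.89535

2.895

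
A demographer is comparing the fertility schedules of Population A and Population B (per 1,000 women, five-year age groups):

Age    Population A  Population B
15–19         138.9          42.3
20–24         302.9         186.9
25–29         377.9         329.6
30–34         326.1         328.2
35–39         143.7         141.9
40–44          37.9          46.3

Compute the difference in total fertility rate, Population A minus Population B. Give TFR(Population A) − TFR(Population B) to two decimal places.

Population A:
  Sum of ASFRs = 138.9 + 302.9 + 377.9 + 326.1 + 143.7 + 37.9 = 1327.4
  TFR = 5 × 1327.4 / 1000 = 6.637
Population B:
  Sum of ASFRs = 42.3 + 186.9 + 329.6 + 328.2 + 141.9 + 46.3 = 1075.2
  TFR = 5 × 1075.2 / 1000 = 5.376
Difference = 6.637 − 5.376 = 1.261

1.26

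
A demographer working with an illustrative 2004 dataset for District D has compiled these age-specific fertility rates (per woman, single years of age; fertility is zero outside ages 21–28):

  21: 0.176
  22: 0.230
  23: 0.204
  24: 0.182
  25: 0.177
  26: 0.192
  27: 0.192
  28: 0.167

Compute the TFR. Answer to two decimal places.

1.52

Sum of ASFRs = 0.176 + 0.230 + 0.204 + 0.182 + 0.177 + 0.192 + 0.192 + 0.167 = 1.520
TFR = 1.52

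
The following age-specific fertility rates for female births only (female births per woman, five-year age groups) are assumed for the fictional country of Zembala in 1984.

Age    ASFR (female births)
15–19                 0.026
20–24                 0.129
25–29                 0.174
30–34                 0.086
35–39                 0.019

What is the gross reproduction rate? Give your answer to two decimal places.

2.17

Sum of female ASFRs = 0.026 + 0.129 + 0.174 + 0.086 + 0.019 = 0.434
GRR = 5 × 0.434 = 2.17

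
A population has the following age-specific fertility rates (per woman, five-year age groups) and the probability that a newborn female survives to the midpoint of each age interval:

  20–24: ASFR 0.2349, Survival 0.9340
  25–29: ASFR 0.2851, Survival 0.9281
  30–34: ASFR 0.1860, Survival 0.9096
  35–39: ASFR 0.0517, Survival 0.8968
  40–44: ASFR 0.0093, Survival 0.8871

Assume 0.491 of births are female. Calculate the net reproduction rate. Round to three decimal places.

Proportion female at birth = 0.491.
Weighting each age-specific rate by interval width and survival:
  20–24: 5 × 0.2349 × 0.9340 = 1.09698
  25–29: 5 × 0.2851 × 0.9281 = 1.32301
  30–34: 5 × 0.1860 × 0.9096 = 0.84593
  35–39: 5 × 0.0517 × 0.8968 = 0.23182
  40–44: 5 × 0.0093 × 0.8871 = 0.04125
Sum = 3.53899
NRR = 0.491 × 3.53899 = 1.73764

1.738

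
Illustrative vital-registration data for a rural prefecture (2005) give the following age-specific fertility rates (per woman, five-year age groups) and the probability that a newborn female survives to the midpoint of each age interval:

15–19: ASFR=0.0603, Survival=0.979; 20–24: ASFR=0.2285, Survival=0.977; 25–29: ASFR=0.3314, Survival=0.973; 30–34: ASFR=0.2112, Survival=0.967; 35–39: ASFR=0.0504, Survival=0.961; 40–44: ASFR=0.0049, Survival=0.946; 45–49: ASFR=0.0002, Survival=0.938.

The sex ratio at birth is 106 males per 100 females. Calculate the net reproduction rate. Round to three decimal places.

2.093

Proportion female at birth = 100 / (100 + 106) = 0.48544.
Per-age-group product (5 × ASFR × survival probability):
  15–19: 5 × 0.0603 × 0.979 = 0.29517
  20–24: 5 × 0.2285 × 0.977 = 1.11622
  25–29: 5 × 0.3314 × 0.973 = 1.61226
  30–34: 5 × 0.2112 × 0.967 = 1.02115
  35–39: 5 × 0.0504 × 0.961 = 0.24217
  40–44: 5 × 0.0049 × 0.946 = 0.02318
  45–49: 5 × 0.0002 × 0.938 = 0.00094
Sum = 4.31109
NRR = 0.48544 × 4.31109 = 2.09278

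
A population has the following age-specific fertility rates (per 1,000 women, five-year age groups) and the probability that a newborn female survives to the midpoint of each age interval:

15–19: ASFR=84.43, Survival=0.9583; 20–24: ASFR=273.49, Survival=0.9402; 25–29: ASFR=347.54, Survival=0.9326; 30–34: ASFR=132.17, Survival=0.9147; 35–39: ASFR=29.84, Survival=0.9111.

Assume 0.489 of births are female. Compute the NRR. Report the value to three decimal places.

Proportion female at birth = 0.489.
Each age group contributes 5 × ASFR × survival:
  15–19: 5 × 84.43/1000 × 0.9583 = 0.40455
  20–24: 5 × 273.49/1000 × 0.9402 = 1.28568
  25–29: 5 × 347.54/1000 × 0.9326 = 1.62058
  30–34: 5 × 132.17/1000 × 0.9147 = 0.60448
  35–39: 5 × 29.84/1000 × 0.9111 = 0.13594
Sum = 4.05123
NRR = 0.489 × 4.05123 = 1.98105
An NRR exceeding 1 indicates intrinsic growth under these rates.

1.981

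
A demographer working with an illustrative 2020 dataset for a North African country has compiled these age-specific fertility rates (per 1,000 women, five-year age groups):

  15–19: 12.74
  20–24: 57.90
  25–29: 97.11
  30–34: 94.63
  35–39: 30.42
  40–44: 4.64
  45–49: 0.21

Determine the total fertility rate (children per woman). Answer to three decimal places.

1.488

Sum of ASFRs = 12.74 + 57.90 + 97.11 + 94.63 + 30.42 + 4.64 + 0.21 = 297.65
TFR = 5 × 297.65 / 1000 = 1.48825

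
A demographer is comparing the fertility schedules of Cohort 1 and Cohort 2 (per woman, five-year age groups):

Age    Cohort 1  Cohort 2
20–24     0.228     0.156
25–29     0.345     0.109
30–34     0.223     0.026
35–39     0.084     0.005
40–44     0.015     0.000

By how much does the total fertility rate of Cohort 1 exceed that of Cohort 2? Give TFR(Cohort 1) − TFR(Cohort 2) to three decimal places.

2.995

Cohort 1:
  Sum of ASFRs = 0.228 + 0.345 + 0.223 + 0.084 + 0.015 = 0.895
  TFR = 5 × 0.895 = 4.475
Cohort 2:
  Sum of ASFRs = 0.156 + 0.109 + 0.026 + 0.005 + 0.000 = 0.296
  TFR = 5 × 0.296 = 1.48
Difference = 4.475 − 1.48 = 2.995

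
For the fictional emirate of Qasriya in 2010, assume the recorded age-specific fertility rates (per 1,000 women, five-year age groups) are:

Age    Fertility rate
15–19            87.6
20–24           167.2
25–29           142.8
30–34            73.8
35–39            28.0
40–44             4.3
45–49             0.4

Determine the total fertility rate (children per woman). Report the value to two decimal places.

Sum of ASFRs = 87.6 + 167.2 + 142.8 + 73.8 + 28.0 + 4.3 + 0.4 = 504.1
TFR = 5 × 504.1 / 1000 = 2.5205

2.52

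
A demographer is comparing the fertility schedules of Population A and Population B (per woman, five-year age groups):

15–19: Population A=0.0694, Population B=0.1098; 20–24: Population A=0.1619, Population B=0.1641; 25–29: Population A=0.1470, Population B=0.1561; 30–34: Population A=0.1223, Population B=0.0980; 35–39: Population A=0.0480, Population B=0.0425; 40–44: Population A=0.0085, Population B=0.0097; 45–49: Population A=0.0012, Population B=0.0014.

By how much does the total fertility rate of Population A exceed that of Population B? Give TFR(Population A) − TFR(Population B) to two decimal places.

-0.12

Population A:
  Sum of ASFRs = 0.0694 + 0.1619 + 0.1470 + 0.1223 + 0.0480 + 0.0085 + 0.0012 = 0.5583
  TFR = 5 × 0.5583 = 2.7915
Population B:
  Sum of ASFRs = 0.1098 + 0.1641 + 0.1561 + 0.0980 + 0.0425 + 0.0097 + 0.0014 = 0.5816
  TFR = 5 × 0.5816 = 2.908
Difference = 2.7915 − 2.908 = -0.1165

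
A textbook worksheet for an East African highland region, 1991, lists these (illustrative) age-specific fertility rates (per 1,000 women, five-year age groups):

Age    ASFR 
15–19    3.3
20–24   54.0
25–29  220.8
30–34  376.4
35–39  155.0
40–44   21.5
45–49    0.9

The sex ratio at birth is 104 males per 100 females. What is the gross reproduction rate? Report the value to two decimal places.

Proportion female at birth = 100 / (100 + 104) = 0.49020.
Sum of ASFRs = 3.3 + 54.0 + 220.8 + 376.4 + 155.0 + 21.5 + 0.9 = 831.9
TFR = 5 × 831.9 / 1000 = 4.1595
GRR = 0.49020 × 4.1595 = 2.03899

2.04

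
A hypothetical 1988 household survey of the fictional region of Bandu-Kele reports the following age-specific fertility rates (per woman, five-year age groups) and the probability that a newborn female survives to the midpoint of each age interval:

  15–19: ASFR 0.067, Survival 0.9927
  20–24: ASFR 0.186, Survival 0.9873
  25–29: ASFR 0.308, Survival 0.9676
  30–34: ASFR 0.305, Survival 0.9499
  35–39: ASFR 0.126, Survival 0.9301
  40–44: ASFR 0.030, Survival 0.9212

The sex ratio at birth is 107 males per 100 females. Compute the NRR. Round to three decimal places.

2.374

Proportion female at birth = 100 / (100 + 107) = 0.48309.
Each age group contributes 5 × ASFR × survival:
  15–19: 5 × 0.067 × 0.9927 = 0.33255
  20–24: 5 × 0.186 × 0.9873 = 0.91819
  25–29: 5 × 0.308 × 0.9676 = 1.49010
  30–34: 5 × 0.305 × 0.9499 = 1.44860
  35–39: 5 × 0.126 × 0.9301 = 0.58596
  40–44: 5 × 0.030 × 0.9212 = 0.13818
Sum = 4.91358
NRR = 0.48309 × 4.91358 = 2.37370
An NRR exceeding 1 indicates intrinsic growth under these rates.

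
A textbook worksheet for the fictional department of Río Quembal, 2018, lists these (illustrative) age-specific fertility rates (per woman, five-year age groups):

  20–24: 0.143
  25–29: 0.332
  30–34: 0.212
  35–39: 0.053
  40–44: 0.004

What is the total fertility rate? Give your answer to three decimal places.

Sum of ASFRs = 0.143 + 0.332 + 0.212 + 0.053 + 0.004 = 0.744
TFR = 5 × 0.744 = 3.72

3.720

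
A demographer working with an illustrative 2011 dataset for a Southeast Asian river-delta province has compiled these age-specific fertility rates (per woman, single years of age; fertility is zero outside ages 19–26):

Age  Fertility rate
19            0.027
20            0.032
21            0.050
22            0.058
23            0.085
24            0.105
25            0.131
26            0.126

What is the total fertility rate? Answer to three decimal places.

Sum of ASFRs = 0.027 + 0.032 + 0.050 + 0.058 + 0.085 + 0.105 + 0.131 + 0.126 = 0.614
TFR = 0.614

0.614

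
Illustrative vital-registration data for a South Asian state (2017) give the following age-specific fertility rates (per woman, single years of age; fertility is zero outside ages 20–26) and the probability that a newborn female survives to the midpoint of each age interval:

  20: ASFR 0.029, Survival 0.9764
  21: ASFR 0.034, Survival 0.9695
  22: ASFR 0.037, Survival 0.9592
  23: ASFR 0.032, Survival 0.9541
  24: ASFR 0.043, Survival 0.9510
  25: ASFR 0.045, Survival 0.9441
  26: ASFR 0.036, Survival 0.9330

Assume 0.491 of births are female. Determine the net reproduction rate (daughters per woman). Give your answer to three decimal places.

0.120

Proportion female at birth = 0.491.
Survival-weighted fertility by age (1·fₓ·Sₓ):
  20: 1 × 0.029 × 0.9764 = 0.02832
  21: 1 × 0.034 × 0.9695 = 0.03296
  22: 1 × 0.037 × 0.9592 = 0.03549
  23: 1 × 0.032 × 0.9541 = 0.03053
  24: 1 × 0.043 × 0.9510 = 0.04089
  25: 1 × 0.045 × 0.9441 = 0.04248
  26: 1 × 0.036 × 0.9330 = 0.03359
Sum = 0.24426
NRR = 0.491 × 0.24426 = 0.11993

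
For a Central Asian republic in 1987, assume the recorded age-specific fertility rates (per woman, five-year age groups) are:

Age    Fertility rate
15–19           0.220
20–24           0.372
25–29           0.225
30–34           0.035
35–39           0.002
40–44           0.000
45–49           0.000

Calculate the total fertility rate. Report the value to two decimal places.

Sum of ASFRs = 0.220 + 0.372 + 0.225 + 0.035 + 0.002 + 0.000 + 0.000 = 0.854
TFR = 5 × 0.854 = 4.27

4.27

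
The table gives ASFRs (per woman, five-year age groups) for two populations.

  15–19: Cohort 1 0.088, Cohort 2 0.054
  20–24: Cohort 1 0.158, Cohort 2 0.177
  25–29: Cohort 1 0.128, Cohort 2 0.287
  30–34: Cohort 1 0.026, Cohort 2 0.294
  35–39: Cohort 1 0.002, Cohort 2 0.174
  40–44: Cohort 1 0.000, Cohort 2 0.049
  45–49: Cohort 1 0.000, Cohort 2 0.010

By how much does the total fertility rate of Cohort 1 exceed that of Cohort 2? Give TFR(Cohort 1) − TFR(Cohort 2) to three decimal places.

Cohort 1:
  Sum of ASFRs = 0.088 + 0.158 + 0.128 + 0.026 + 0.002 + 0.000 + 0.000 = 0.402
  TFR = 5 × 0.402 = 2.01
Cohort 2:
  Sum of ASFRs = 0.054 + 0.177 + 0.287 + 0.294 + 0.174 + 0.049 + 0.010 = 1.045
  TFR = 5 × 1.045 = 5.225
Difference = 2.01 − 5.225 = -3.215

-3.215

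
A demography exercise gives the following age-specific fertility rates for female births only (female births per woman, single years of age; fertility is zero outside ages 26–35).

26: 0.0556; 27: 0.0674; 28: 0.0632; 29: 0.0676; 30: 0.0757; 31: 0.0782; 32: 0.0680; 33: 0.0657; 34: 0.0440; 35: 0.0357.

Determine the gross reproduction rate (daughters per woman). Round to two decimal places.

Sum of female ASFRs = 0.0556 + 0.0674 + 0.0632 + 0.0676 + 0.0757 + 0.0782 + 0.0680 + 0.0657 + 0.0440 + 0.0357 = 0.6211
GRR = 0.6211

0.62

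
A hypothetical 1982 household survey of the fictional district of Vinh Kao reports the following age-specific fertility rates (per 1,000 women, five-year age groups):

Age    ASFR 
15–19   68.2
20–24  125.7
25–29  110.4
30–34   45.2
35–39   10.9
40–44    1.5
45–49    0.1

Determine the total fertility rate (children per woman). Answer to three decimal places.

1.810

Sum of ASFRs = 68.2 + 125.7 + 110.4 + 45.2 + 10.9 + 1.5 + 0.1 = 362.0
TFR = 5 × 362.0 / 1000 = 1.81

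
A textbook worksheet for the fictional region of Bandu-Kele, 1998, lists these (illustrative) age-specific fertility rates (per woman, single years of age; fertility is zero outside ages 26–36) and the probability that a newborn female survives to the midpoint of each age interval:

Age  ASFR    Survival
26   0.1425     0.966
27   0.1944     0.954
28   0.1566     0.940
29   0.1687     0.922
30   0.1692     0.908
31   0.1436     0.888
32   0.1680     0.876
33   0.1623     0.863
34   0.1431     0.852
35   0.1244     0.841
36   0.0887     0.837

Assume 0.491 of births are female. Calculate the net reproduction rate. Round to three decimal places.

0.734

Proportion female at birth = 0.491.
Weighting each age-specific rate by interval width and survival:
  26: 1 × 0.1425 × 0.966 = 0.13766
  27: 1 × 0.1944 × 0.954 = 0.18546
  28: 1 × 0.1566 × 0.940 = 0.14720
  29: 1 × 0.1687 × 0.922 = 0.15554
  30: 1 × 0.1692 × 0.908 = 0.15363
  31: 1 × 0.1436 × 0.888 = 0.12752
  32: 1 × 0.1680 × 0.876 = 0.14717
  33: 1 × 0.1623 × 0.863 = 0.14006
  34: 1 × 0.1431 × 0.852 = 0.12192
  35: 1 × 0.1244 × 0.841 = 0.10462
  36: 1 × 0.0887 × 0.837 = 0.07424
Sum = 1.49502
NRR = 0.491 × 1.49502 = 0.73405
NRR < 1, so the cohort does not fully replace itself.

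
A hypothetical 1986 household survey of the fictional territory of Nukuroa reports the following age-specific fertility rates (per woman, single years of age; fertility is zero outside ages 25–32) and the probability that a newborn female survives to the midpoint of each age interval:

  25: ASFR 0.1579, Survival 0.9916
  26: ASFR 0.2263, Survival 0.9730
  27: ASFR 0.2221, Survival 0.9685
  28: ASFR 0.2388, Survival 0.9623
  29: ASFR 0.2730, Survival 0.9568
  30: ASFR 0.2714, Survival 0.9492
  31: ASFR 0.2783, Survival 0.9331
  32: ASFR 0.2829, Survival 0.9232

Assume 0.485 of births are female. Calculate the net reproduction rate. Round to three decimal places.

Proportion female at birth = 0.485.
Per-age-group product (1 × ASFR × survival probability):
  25: 1 × 0.1579 × 0.9916 = 0.15657
  26: 1 × 0.2263 × 0.9730 = 0.22019
  27: 1 × 0.2221 × 0.9685 = 0.21510
  28: 1 × 0.2388 × 0.9623 = 0.22980
  29: 1 × 0.2730 × 0.9568 = 0.26121
  30: 1 × 0.2714 × 0.9492 = 0.25761
  31: 1 × 0.2783 × 0.9331 = 0.25968
  32: 1 × 0.2829 × 0.9232 = 0.26117
Sum = 1.86133
NRR = 0.485 × 1.86133 = 0.90275
NRR < 1, so the cohort does not fully replace itself.

0.903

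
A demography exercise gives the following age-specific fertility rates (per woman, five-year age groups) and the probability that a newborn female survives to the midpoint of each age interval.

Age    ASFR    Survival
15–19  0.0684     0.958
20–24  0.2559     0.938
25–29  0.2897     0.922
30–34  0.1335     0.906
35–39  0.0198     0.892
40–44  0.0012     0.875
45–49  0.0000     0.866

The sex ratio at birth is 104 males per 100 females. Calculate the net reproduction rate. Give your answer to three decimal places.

1.746

Proportion female at birth = 100 / (100 + 104) = 0.49020.
Per-age-group product (5 × ASFR × survival probability):
  15–19: 5 × 0.0684 × 0.958 = 0.32764
  20–24: 5 × 0.2559 × 0.938 = 1.20017
  25–29: 5 × 0.2897 × 0.922 = 1.33552
  30–34: 5 × 0.1335 × 0.906 = 0.60476
  35–39: 5 × 0.0198 × 0.892 = 0.08831
  40–44: 5 × 0.0012 × 0.875 = 0.00525
  45–49: 5 × 0.0000 × 0.866 = 0.00000
Sum = 3.56165
NRR = 0.49020 × 3.56165 = 1.74592
With NRR above 1 the population is above replacement fertility.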